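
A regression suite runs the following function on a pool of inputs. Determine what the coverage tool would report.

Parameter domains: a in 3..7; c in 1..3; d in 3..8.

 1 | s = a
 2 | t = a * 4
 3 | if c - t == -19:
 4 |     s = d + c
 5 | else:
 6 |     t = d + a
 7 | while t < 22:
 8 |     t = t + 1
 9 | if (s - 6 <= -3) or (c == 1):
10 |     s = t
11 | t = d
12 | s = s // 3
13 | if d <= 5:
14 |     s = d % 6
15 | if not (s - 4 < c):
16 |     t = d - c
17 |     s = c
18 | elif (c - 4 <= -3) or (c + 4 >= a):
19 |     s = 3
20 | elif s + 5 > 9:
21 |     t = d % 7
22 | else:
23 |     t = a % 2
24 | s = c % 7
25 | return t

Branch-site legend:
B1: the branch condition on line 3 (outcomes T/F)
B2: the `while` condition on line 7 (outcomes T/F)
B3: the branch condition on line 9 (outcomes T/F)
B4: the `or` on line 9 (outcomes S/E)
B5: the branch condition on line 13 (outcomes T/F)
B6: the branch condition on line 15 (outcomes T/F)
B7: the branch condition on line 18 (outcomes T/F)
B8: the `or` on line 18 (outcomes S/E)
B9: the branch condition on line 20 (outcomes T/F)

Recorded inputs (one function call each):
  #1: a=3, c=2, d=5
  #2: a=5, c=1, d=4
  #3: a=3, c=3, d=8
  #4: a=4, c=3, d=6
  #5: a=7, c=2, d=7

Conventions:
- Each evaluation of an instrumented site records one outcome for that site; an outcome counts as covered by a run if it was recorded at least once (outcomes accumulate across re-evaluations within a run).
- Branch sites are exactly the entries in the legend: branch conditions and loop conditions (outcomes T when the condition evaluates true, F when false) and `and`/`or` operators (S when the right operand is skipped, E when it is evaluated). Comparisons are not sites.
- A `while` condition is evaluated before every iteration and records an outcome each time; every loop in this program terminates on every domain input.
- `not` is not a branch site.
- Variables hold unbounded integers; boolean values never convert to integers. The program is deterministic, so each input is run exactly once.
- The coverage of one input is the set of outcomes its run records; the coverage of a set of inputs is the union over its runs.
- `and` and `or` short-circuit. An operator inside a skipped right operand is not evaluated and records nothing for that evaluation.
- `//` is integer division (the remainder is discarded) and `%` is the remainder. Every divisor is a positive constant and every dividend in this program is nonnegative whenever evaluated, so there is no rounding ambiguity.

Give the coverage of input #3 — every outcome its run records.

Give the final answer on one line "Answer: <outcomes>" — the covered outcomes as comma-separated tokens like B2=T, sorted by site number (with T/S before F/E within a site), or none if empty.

Tracing the run of input #3 (a=3, c=3, d=8):
  B1->F, B2->T, B2->T, B2->T, B2->T, B2->T, B2->T, B2->T, B2->T, B2->T
  B2->T, B2->T, B2->F, B4->S, B3->T, B5->F, B6->T
distinct outcomes covered: B1=F, B2=T, B2=F, B3=T, B4=S, B5=F, B6=T

Answer: B1=F, B2=T, B2=F, B3=T, B4=S, B5=F, B6=T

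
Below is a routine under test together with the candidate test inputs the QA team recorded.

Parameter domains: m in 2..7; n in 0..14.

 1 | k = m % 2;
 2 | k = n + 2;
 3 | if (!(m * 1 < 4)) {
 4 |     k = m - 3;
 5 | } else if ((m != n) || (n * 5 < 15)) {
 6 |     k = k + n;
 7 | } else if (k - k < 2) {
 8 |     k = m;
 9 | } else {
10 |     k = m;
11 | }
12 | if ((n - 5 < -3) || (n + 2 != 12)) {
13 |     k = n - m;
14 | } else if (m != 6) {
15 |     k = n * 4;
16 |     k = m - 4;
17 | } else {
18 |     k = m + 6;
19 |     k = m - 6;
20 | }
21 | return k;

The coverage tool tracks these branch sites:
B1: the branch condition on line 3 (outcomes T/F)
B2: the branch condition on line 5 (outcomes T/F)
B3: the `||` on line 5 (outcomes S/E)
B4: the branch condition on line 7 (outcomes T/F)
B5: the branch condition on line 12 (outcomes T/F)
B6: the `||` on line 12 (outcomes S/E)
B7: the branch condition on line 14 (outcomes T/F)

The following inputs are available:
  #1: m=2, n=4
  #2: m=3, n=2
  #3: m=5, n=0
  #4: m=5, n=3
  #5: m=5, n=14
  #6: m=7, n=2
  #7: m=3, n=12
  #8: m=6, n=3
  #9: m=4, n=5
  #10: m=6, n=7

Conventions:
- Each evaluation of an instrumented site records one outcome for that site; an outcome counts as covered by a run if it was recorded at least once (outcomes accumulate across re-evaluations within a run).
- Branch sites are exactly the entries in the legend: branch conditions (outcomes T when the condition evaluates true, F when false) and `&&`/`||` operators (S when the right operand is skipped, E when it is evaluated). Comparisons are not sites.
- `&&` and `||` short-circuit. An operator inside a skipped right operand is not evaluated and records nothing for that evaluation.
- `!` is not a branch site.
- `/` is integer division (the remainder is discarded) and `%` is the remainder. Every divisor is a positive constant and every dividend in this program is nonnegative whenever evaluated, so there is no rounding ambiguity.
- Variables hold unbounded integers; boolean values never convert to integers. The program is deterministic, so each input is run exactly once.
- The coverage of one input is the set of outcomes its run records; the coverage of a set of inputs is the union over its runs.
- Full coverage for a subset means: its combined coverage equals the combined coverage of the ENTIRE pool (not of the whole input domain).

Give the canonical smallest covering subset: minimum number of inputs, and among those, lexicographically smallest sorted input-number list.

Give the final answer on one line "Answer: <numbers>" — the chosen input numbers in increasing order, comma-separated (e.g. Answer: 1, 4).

#1 (m=2, n=4) -> covered: B1=F, B2=T, B3=S, B5=T, B6=E
#2 (m=3, n=2) -> covered: B1=F, B2=T, B3=S, B5=T, B6=E
#3 (m=5, n=0) -> covered: B1=T, B5=T, B6=S
#4 (m=5, n=3) -> covered: B1=T, B5=T, B6=E
#5 (m=5, n=14) -> covered: B1=T, B5=T, B6=E
#6 (m=7, n=2) -> covered: B1=T, B5=T, B6=E
#7 (m=3, n=12) -> covered: B1=F, B2=T, B3=S, B5=T, B6=E
#8 (m=6, n=3) -> covered: B1=T, B5=T, B6=E
#9 (m=4, n=5) -> covered: B1=T, B5=T, B6=E
#10 (m=6, n=7) -> covered: B1=T, B5=T, B6=E
the full pool covers 7 outcomes: B1=T, B1=F, B2=T, B3=S, B5=T, B6=S, B6=E
size 1 is not enough: best union over all size-1 subsets is 5/7
at size 2, {1, 3} reaches all 7 outcomes; every lexicographically earlier size-2 subset fails

Answer: 1, 3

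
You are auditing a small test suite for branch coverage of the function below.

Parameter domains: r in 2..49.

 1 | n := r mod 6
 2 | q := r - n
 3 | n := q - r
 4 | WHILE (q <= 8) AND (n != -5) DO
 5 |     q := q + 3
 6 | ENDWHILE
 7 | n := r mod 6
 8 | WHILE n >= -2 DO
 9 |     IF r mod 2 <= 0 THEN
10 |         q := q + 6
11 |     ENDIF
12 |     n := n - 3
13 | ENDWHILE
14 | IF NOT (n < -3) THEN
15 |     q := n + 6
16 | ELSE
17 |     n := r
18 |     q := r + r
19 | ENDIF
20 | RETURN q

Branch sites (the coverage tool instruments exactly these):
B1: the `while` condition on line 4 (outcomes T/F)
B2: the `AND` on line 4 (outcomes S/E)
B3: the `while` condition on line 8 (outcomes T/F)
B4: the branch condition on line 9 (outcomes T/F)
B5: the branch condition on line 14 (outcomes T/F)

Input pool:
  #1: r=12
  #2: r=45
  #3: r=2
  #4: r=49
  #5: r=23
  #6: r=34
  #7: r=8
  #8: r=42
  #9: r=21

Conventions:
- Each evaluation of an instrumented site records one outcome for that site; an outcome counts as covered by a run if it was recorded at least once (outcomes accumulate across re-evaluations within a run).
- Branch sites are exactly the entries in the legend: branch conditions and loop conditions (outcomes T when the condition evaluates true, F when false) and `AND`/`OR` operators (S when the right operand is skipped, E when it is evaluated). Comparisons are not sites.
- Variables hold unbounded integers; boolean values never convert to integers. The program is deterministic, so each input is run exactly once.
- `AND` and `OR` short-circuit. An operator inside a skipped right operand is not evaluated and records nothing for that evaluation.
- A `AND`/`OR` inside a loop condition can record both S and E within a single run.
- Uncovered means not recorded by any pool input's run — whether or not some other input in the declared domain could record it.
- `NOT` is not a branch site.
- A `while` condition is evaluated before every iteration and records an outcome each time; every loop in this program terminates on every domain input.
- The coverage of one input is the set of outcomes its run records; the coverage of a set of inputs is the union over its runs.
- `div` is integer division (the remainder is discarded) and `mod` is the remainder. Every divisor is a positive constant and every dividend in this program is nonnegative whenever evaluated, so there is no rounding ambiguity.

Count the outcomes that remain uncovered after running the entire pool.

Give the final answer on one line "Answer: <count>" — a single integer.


test 1 (r=12) hits B1=F, B2=S, B3=T, B3=F, B4=T, B5=T
test 2 (r=45) hits B1=F, B2=S, B3=T, B3=F, B4=F, B5=T
test 3 (r=2) hits B1=T, B1=F, B2=S, B2=E, B3=T, B3=F, B4=T, B5=F
test 4 (r=49) hits B1=F, B2=S, B3=T, B3=F, B4=F, B5=F
test 5 (r=23) hits B1=F, B2=S, B3=T, B3=F, B4=F, B5=F
test 6 (r=34) hits B1=F, B2=S, B3=T, B3=F, B4=T, B5=F
test 7 (r=8) hits B1=T, B1=F, B2=S, B2=E, B3=T, B3=F, B4=T, B5=F
test 8 (r=42) hits B1=F, B2=S, B3=T, B3=F, B4=T, B5=T
test 9 (r=21) hits B1=F, B2=S, B3=T, B3=F, B4=F, B5=T
union over the pool: B1=T, B1=F, B2=S, B2=E, B3=T, B3=F, B4=T, B4=F, B5=T, B5=F
uncovered (0 of 10): none
Answer: 0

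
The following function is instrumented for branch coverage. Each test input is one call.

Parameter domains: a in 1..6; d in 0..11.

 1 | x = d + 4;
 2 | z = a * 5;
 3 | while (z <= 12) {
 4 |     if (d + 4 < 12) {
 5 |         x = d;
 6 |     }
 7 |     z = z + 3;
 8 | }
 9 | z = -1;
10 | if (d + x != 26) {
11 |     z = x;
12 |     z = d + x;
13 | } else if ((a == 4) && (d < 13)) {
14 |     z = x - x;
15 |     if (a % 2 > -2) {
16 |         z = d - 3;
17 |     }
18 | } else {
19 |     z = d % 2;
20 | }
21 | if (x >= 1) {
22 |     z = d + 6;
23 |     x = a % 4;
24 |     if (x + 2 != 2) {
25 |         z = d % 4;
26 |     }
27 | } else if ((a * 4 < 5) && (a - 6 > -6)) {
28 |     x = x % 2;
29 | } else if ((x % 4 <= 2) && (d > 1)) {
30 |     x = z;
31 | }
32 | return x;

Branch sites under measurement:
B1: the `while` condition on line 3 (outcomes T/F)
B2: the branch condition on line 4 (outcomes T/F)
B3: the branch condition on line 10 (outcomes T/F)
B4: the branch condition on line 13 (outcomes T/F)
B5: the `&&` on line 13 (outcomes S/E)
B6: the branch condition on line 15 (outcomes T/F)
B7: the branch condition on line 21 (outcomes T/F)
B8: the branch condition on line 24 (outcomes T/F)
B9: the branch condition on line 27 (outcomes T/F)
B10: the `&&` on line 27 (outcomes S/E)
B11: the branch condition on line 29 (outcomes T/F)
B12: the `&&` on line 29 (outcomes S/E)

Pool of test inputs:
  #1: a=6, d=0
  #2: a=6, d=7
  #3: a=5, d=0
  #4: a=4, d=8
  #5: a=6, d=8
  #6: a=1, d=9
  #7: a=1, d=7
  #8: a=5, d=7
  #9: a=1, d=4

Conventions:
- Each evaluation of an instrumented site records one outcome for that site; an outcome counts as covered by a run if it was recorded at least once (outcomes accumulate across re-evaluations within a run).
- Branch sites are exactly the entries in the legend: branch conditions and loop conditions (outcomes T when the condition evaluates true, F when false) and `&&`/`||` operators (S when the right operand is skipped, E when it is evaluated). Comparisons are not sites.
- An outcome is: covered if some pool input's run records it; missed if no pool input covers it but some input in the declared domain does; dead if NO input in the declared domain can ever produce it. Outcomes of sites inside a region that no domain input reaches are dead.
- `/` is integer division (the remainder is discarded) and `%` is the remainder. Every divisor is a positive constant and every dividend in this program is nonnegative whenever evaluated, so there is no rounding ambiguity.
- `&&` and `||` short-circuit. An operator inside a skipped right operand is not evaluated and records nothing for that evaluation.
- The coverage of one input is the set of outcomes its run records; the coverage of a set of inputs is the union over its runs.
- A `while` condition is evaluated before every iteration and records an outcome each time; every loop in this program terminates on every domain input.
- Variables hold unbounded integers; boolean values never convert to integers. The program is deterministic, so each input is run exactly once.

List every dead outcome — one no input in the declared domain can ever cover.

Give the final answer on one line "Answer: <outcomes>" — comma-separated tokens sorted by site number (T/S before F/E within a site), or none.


exhaustive pass over the 72-input domain:
  B6=F: never recorded by any domain input -> dead
  B11=T: never recorded by any domain input -> dead
  B12=S: never recorded by any domain input -> dead
  reachable outcomes have witnesses, e.g. B1=T (e.g. a=1, d=0), B1=F (e.g. a=1, d=0), B2=T (e.g. a=1, d=0), B2=F (e.g. a=1, d=8)
Answer: B6=F, B11=T, B12=S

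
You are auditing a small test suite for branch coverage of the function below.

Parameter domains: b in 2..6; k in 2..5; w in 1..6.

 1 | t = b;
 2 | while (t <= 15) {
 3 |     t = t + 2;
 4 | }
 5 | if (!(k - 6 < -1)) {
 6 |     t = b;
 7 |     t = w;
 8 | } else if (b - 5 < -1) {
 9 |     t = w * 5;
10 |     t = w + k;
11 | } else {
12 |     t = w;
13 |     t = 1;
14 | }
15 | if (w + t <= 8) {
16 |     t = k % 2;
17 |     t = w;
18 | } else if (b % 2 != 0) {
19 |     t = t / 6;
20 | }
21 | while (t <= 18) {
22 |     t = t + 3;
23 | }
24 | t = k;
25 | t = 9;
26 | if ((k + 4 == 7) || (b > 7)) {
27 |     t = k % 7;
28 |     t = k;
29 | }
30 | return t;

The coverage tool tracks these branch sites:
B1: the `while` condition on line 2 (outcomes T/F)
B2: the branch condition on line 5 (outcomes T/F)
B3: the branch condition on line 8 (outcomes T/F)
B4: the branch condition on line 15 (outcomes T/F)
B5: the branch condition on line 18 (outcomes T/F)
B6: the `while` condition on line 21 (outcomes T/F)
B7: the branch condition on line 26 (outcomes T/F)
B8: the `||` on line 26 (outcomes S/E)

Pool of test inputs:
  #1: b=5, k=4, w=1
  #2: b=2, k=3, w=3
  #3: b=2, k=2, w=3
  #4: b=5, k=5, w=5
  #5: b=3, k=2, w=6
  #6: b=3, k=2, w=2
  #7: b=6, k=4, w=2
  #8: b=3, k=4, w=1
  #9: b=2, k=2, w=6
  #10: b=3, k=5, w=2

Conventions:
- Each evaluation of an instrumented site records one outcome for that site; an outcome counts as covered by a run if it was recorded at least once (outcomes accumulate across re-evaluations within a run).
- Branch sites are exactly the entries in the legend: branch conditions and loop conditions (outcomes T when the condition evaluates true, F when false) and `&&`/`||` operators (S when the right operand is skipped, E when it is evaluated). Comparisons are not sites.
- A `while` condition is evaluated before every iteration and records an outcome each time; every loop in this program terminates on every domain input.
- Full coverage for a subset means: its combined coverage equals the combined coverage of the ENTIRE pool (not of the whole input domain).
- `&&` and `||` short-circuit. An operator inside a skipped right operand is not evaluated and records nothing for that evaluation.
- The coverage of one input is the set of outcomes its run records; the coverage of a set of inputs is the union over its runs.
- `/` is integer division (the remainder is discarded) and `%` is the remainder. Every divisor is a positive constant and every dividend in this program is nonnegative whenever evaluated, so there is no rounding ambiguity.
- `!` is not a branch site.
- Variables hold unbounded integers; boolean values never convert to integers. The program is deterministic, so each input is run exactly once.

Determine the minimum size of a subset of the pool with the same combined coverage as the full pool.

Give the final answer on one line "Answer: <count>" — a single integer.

run #1 (b=5, k=4, w=1) runs B1->T, B1->T, B1->T, B1->T, B1->T, B1->T, B1->F, B2->F, B3->F, B4->T, B6->T, B6->T, B6->T, B6->T, ...; records B1=T, B1=F, B2=F, B3=F, B4=T, B6=T, B6=F, B7=F, B8=E
run #2 (b=2, k=3, w=3) runs B1->T, B1->T, B1->T, B1->T, B1->T, B1->T, B1->T, B1->F, B2->F, B3->T, B4->F, B5->F, B6->T, B6->T, ...; records B1=T, B1=F, B2=F, B3=T, B4=F, B5=F, B6=T, B6=F, B7=T, B8=S
run #3 (b=2, k=2, w=3) runs B1->T, B1->T, B1->T, B1->T, B1->T, B1->T, B1->T, B1->F, B2->F, B3->T, B4->T, B6->T, B6->T, B6->T, ...; records B1=T, B1=F, B2=F, B3=T, B4=T, B6=T, B6=F, B7=F, B8=E
run #4 (b=5, k=5, w=5) runs B1->T, B1->T, B1->T, B1->T, B1->T, B1->T, B1->F, B2->T, B4->F, B5->T, B6->T, B6->T, B6->T, B6->T, ...; records B1=T, B1=F, B2=T, B4=F, B5=T, B6=T, B6=F, B7=F, B8=E
run #5 (b=3, k=2, w=6) runs B1->T, B1->T, B1->T, B1->T, B1->T, B1->T, B1->T, B1->F, B2->F, B3->T, B4->F, B5->T, B6->T, B6->T, ...; records B1=T, B1=F, B2=F, B3=T, B4=F, B5=T, B6=T, B6=F, B7=F, B8=E
run #6 (b=3, k=2, w=2) runs B1->T, B1->T, B1->T, B1->T, B1->T, B1->T, B1->T, B1->F, B2->F, B3->T, B4->T, B6->T, B6->T, B6->T, ...; records B1=T, B1=F, B2=F, B3=T, B4=T, B6=T, B6=F, B7=F, B8=E
run #7 (b=6, k=4, w=2) runs B1->T, B1->T, B1->T, B1->T, B1->T, B1->F, B2->F, B3->F, B4->T, B6->T, B6->T, B6->T, B6->T, B6->T, ...; records B1=T, B1=F, B2=F, B3=F, B4=T, B6=T, B6=F, B7=F, B8=E
run #8 (b=3, k=4, w=1) runs B1->T, B1->T, B1->T, B1->T, B1->T, B1->T, B1->T, B1->F, B2->F, B3->T, B4->T, B6->T, B6->T, B6->T, ...; records B1=T, B1=F, B2=F, B3=T, B4=T, B6=T, B6=F, B7=F, B8=E
run #9 (b=2, k=2, w=6) runs B1->T, B1->T, B1->T, B1->T, B1->T, B1->T, B1->T, B1->F, B2->F, B3->T, B4->F, B5->F, B6->T, B6->T, ...; records B1=T, B1=F, B2=F, B3=T, B4=F, B5=F, B6=T, B6=F, B7=F, B8=E
run #10 (b=3, k=5, w=2) runs B1->T, B1->T, B1->T, B1->T, B1->T, B1->T, B1->T, B1->F, B2->T, B4->T, B6->T, B6->T, B6->T, B6->T, ...; records B1=T, B1=F, B2=T, B4=T, B6=T, B6=F, B7=F, B8=E
union over all inputs: B1=T, B1=F, B2=T, B2=F, B3=T, B3=F, B4=T, B4=F, B5=T, B5=F, B6=T, B6=F, B7=T, B7=F, B8=S, B8=E (16 outcomes)
size 1 is not enough: best union over all size-1 subsets is 10/16
size 2 is not enough: best union over all size-2 subsets is 14/16
inputs {1, 2, 4} (size 3) cover everything; no size-3 subset with a lexicographically smaller index list covers all 16

Answer: 3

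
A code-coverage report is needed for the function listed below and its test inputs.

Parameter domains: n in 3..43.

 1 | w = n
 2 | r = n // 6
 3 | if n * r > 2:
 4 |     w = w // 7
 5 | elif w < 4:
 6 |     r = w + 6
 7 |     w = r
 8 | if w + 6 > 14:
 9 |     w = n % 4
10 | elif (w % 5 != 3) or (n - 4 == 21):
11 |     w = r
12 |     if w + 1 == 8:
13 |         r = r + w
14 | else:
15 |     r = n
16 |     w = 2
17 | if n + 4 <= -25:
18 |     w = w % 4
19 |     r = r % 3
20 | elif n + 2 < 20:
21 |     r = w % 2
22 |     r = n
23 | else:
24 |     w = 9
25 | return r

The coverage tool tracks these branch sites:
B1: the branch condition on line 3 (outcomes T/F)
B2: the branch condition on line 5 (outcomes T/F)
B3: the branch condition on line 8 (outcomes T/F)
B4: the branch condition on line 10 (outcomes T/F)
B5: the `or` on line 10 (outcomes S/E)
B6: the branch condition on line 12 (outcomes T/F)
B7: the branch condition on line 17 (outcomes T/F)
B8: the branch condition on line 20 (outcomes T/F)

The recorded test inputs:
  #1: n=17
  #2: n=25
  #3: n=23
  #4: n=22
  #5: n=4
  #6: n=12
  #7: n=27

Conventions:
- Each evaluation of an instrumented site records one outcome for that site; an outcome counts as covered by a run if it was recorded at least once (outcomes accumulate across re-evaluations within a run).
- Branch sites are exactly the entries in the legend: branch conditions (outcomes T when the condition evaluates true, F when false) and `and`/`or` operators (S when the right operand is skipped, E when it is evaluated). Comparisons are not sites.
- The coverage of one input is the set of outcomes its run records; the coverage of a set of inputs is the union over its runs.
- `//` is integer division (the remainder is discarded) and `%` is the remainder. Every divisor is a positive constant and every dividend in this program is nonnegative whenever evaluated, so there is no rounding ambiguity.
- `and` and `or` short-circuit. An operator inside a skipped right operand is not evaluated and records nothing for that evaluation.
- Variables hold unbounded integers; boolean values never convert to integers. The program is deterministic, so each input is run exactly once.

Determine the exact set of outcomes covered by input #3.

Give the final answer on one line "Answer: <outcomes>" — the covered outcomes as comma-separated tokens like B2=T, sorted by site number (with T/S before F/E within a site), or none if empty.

Running input #3 (n=23), event by event:
  B1->T, B3->F, B5->E, B4->F, B7->F, B8->F
as a set, this run covers: B1=T, B3=F, B4=F, B5=E, B7=F, B8=F

Answer: B1=T, B3=F, B4=F, B5=E, B7=F, B8=F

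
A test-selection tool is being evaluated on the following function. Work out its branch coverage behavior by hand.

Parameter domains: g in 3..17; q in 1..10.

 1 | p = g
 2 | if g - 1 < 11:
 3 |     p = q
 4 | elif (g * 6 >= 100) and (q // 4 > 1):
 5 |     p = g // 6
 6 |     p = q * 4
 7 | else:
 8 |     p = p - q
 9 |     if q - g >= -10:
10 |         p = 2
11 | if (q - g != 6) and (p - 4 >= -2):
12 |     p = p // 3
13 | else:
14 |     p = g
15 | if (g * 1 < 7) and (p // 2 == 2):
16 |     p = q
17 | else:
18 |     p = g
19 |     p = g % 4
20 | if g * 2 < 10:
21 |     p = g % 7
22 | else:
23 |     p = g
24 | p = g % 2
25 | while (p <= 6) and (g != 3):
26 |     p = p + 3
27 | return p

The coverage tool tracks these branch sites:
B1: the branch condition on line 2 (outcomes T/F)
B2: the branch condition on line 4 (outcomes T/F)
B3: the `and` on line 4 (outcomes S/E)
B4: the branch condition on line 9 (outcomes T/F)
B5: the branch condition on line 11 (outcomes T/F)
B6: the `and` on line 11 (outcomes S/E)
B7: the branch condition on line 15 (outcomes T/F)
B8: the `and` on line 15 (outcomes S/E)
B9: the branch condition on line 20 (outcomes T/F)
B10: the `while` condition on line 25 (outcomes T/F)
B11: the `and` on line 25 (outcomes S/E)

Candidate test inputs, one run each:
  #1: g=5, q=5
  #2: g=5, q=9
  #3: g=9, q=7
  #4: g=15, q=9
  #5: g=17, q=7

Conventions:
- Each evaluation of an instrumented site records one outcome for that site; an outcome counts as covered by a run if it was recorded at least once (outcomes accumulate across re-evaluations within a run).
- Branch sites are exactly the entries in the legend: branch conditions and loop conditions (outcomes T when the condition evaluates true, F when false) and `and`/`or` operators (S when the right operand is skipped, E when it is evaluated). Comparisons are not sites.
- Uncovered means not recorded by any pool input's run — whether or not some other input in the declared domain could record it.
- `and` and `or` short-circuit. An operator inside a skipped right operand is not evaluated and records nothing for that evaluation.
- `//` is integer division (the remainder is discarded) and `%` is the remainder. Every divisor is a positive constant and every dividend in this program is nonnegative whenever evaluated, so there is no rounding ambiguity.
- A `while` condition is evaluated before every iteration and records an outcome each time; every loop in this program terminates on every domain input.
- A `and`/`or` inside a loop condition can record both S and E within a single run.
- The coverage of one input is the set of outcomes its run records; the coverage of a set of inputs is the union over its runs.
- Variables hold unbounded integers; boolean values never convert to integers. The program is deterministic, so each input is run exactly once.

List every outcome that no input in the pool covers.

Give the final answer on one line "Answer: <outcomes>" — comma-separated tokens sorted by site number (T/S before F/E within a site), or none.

run #1 (g=5, q=5) records B1=T, B5=T, B6=E, B7=F, B8=E, B9=F, B10=T, B10=F, B11=S, B11=E
run #2 (g=5, q=9) records B1=T, B5=T, B6=E, B7=F, B8=E, B9=F, B10=T, B10=F, B11=S, B11=E
run #3 (g=9, q=7) records B1=T, B5=T, B6=E, B7=F, B8=S, B9=F, B10=T, B10=F, B11=S, B11=E
run #4 (g=15, q=9) records B1=F, B2=F, B3=S, B4=T, B5=T, B6=E, B7=F, B8=S, B9=F, B10=T, B10=F, B11=S, B11=E
run #5 (g=17, q=7) records B1=F, B2=F, B3=E, B4=T, B5=T, B6=E, B7=F, B8=S, B9=F, B10=T, B10=F, B11=S, B11=E
union over the pool: B1=T, B1=F, B2=F, B3=S, B3=E, B4=T, B5=T, B6=E, B7=F, B8=S, B8=E, B9=F, B10=T, B10=F, B11=S, B11=E
uncovered (6 of 22): B2=T, B4=F, B5=F, B6=S, B7=T, B9=T

Answer: B2=T, B4=F, B5=F, B6=S, B7=T, B9=T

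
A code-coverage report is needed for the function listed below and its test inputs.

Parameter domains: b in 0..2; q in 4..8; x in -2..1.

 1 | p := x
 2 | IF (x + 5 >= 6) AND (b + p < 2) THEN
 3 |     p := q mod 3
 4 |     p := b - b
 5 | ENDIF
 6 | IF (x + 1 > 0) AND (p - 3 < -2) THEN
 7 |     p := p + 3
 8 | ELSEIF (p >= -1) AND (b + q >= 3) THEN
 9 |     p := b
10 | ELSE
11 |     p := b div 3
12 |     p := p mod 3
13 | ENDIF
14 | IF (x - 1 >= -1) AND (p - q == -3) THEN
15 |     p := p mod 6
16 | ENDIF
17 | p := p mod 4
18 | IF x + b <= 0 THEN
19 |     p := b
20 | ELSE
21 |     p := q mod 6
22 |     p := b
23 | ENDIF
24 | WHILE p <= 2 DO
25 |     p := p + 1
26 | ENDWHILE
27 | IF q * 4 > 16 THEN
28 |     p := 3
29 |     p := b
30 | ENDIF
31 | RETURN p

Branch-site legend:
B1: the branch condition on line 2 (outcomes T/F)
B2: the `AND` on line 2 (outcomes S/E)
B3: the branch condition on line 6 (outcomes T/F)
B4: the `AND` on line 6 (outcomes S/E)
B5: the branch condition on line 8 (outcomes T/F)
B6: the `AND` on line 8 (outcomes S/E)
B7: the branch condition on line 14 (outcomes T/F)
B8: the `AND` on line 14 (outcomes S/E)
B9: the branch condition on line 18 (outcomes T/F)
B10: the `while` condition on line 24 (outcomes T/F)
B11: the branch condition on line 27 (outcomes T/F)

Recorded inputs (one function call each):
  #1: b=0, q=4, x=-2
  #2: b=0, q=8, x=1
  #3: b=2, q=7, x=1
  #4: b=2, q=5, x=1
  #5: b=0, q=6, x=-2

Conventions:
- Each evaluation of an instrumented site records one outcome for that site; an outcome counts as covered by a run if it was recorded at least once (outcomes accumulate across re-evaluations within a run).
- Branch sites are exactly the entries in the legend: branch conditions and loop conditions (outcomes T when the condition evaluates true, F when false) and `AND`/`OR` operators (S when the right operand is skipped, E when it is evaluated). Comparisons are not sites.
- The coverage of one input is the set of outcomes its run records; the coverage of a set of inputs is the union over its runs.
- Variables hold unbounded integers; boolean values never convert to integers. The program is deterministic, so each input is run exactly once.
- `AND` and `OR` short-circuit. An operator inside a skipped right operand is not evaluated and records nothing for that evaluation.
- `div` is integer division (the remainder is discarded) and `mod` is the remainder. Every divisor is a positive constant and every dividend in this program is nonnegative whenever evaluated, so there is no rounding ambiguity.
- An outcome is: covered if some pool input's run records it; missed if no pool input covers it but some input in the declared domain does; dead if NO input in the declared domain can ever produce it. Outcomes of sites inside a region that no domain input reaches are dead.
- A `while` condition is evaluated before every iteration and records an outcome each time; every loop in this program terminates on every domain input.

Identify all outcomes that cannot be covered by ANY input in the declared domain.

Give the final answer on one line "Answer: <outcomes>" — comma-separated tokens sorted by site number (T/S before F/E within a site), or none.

running all 60 domain inputs and tallying outcomes:
  reachable outcomes have witnesses, e.g. B1=T (e.g. b=0, q=4, x=1), B1=F (e.g. b=0, q=4, x=-2), B2=S (e.g. b=0, q=4, x=-2), B2=E (e.g. b=0, q=4, x=1)

Answer: none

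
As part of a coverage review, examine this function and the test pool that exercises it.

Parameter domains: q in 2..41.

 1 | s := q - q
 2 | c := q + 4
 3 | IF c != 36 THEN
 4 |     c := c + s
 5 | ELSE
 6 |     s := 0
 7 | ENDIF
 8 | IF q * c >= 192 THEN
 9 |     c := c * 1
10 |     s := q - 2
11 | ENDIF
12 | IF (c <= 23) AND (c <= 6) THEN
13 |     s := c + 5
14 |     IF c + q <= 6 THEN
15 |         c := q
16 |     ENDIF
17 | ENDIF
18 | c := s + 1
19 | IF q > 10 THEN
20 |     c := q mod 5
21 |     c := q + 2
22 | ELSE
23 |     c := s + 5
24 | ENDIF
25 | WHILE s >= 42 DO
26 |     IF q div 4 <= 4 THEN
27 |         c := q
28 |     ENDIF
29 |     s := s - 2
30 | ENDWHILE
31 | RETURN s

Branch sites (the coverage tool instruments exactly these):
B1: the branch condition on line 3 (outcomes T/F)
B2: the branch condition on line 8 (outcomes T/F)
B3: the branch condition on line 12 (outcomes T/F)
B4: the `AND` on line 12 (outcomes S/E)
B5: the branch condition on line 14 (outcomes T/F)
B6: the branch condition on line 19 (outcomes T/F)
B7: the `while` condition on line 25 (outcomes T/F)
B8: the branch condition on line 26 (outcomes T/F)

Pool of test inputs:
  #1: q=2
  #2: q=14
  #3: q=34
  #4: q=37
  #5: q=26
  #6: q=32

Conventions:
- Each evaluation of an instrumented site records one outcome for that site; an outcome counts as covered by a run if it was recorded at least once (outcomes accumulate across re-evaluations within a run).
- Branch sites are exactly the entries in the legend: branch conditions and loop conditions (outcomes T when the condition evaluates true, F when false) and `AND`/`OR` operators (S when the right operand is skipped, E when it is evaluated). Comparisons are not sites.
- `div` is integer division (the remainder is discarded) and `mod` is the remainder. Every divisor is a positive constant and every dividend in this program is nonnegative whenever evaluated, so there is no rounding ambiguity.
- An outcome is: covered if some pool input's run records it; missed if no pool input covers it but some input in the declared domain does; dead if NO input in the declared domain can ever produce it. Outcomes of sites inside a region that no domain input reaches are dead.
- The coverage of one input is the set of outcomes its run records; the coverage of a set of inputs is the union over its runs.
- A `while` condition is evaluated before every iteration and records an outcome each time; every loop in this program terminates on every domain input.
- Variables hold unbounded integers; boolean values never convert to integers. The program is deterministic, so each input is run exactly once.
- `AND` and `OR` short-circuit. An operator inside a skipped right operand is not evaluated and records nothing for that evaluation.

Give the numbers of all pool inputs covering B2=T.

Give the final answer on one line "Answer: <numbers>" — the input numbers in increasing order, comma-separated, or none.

input #1 (q=2): does not produce B2=T
input #2 (q=14): produces B2=T
input #3 (q=34): produces B2=T
input #4 (q=37): produces B2=T
input #5 (q=26): produces B2=T
input #6 (q=32): produces B2=T

Answer: 2, 3, 4, 5, 6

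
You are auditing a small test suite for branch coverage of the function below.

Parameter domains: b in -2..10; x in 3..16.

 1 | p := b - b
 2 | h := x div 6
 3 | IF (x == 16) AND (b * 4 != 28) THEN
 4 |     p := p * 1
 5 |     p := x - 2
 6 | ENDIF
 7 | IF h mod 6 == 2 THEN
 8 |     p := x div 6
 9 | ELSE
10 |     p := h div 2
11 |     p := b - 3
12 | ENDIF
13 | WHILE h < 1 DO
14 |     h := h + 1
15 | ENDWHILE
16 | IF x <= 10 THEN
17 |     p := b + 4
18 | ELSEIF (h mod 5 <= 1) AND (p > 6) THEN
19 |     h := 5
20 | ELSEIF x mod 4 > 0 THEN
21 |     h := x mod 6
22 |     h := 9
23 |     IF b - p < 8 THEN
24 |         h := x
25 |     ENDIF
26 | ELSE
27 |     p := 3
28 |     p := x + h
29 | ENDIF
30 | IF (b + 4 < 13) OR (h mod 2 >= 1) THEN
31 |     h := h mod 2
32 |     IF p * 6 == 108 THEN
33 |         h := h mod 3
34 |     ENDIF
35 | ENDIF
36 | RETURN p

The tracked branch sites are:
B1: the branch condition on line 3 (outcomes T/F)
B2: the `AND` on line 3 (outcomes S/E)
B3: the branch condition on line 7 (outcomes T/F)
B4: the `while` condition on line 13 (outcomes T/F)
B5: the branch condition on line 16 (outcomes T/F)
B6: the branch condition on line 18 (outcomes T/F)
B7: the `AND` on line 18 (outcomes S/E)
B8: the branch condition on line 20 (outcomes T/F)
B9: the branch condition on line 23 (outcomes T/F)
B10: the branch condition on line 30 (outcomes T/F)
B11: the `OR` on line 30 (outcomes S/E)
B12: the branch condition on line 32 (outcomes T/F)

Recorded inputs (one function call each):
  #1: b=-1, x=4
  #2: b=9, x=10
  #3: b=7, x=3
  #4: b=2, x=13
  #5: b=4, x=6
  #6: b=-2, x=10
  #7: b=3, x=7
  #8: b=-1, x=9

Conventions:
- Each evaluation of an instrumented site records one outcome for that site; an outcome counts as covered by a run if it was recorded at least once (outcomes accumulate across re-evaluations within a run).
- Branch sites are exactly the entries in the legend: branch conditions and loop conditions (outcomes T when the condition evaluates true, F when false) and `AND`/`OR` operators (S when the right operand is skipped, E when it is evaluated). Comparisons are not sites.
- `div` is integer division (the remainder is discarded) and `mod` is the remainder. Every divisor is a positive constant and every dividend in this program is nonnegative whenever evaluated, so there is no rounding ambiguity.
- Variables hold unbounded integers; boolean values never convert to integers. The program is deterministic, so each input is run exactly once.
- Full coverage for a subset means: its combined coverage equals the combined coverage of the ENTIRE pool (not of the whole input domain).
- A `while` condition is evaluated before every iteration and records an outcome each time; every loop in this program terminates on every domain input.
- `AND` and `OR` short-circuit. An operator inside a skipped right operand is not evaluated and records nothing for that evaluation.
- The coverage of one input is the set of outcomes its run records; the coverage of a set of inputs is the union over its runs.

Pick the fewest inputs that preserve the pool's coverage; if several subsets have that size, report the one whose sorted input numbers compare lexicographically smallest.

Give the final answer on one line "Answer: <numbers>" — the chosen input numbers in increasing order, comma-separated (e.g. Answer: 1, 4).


run #1 (b=-1, x=4) runs B2->S, B1->F, B3->F, B4->T, B4->F, B5->T, B11->S, B10->T, B12->F; records B1=F, B2=S, B3=F, B4=T, B4=F, B5=T, B10=T, B11=S, B12=F
run #2 (b=9, x=10) runs B2->S, B1->F, B3->F, B4->F, B5->T, B11->E, B10->T, B12->F; records B1=F, B2=S, B3=F, B4=F, B5=T, B10=T, B11=E, B12=F
run #3 (b=7, x=3) runs B2->S, B1->F, B3->F, B4->T, B4->F, B5->T, B11->S, B10->T, B12->F; records B1=F, B2=S, B3=F, B4=T, B4=F, B5=T, B10=T, B11=S, B12=F
run #4 (b=2, x=13) runs B2->S, B1->F, B3->T, B4->F, B5->F, B7->S, B6->F, B8->T, B9->T, B11->S, B10->T, B12->F; records B1=F, B2=S, B3=T, B4=F, B5=F, B6=F, B7=S, B8=T, B9=T, B10=T, B11=S, B12=F
run #5 (b=4, x=6) runs B2->S, B1->F, B3->F, B4->F, B5->T, B11->S, B10->T, B12->F; records B1=F, B2=S, B3=F, B4=F, B5=T, B10=T, B11=S, B12=F
run #6 (b=-2, x=10) runs B2->S, B1->F, B3->F, B4->F, B5->T, B11->S, B10->T, B12->F; records B1=F, B2=S, B3=F, B4=F, B5=T, B10=T, B11=S, B12=F
run #7 (b=3, x=7) runs B2->S, B1->F, B3->F, B4->F, B5->T, B11->S, B10->T, B12->F; records B1=F, B2=S, B3=F, B4=F, B5=T, B10=T, B11=S, B12=F
run #8 (b=-1, x=9) runs B2->S, B1->F, B3->F, B4->F, B5->T, B11->S, B10->T, B12->F; records B1=F, B2=S, B3=F, B4=F, B5=T, B10=T, B11=S, B12=F
pool-wide coverage (16 outcomes): B1=F, B2=S, B3=T, B3=F, B4=T, B4=F, B5=T, B5=F, B6=F, B7=S, B8=T, B9=T, B10=T, B11=S, B11=E, B12=F
every size-1 subset falls short of the 16 outcomes (best: 12/16)
every size-2 subset falls short of the 16 outcomes (best: 15/16)
inputs {1, 2, 4} (size 3) cover everything; no size-3 subset with a lexicographically smaller index list covers all 16
Answer: 1, 2, 4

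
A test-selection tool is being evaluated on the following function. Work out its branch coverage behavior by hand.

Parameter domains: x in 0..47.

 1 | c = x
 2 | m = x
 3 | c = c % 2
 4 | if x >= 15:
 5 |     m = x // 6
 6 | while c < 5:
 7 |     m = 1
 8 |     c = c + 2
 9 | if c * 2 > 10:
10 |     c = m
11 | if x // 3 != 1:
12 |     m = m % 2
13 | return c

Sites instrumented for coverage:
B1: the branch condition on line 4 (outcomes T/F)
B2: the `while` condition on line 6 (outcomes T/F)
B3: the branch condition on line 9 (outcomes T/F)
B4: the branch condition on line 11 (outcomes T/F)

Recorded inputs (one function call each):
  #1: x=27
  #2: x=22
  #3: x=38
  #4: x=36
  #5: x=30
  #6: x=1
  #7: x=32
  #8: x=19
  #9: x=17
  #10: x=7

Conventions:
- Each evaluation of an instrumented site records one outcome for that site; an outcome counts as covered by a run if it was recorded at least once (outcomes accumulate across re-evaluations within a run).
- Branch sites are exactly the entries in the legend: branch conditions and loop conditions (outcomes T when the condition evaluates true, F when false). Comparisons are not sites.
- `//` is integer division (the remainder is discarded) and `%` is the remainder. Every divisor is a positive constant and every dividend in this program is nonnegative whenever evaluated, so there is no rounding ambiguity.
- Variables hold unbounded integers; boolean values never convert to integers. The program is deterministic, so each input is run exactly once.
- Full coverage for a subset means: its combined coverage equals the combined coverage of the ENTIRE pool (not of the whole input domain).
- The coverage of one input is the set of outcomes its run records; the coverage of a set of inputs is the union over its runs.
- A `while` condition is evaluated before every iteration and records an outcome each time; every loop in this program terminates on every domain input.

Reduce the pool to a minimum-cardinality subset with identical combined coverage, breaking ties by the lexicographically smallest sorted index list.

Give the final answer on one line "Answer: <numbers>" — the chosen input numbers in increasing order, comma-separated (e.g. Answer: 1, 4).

input #1 (x=27): events B1->T, B2->T, B2->T, B2->F, B3->F, B4->T; covers B1=T, B2=T, B2=F, B3=F, B4=T
input #2 (x=22): events B1->T, B2->T, B2->T, B2->T, B2->F, B3->T, B4->T; covers B1=T, B2=T, B2=F, B3=T, B4=T
input #3 (x=38): events B1->T, B2->T, B2->T, B2->T, B2->F, B3->T, B4->T; covers B1=T, B2=T, B2=F, B3=T, B4=T
input #4 (x=36): events B1->T, B2->T, B2->T, B2->T, B2->F, B3->T, B4->T; covers B1=T, B2=T, B2=F, B3=T, B4=T
input #5 (x=30): events B1->T, B2->T, B2->T, B2->T, B2->F, B3->T, B4->T; covers B1=T, B2=T, B2=F, B3=T, B4=T
input #6 (x=1): events B1->F, B2->T, B2->T, B2->F, B3->F, B4->T; covers B1=F, B2=T, B2=F, B3=F, B4=T
input #7 (x=32): events B1->T, B2->T, B2->T, B2->T, B2->F, B3->T, B4->T; covers B1=T, B2=T, B2=F, B3=T, B4=T
input #8 (x=19): events B1->T, B2->T, B2->T, B2->F, B3->F, B4->T; covers B1=T, B2=T, B2=F, B3=F, B4=T
input #9 (x=17): events B1->T, B2->T, B2->T, B2->F, B3->F, B4->T; covers B1=T, B2=T, B2=F, B3=F, B4=T
input #10 (x=7): events B1->F, B2->T, B2->T, B2->F, B3->F, B4->T; covers B1=F, B2=T, B2=F, B3=F, B4=T
union over all inputs: B1=T, B1=F, B2=T, B2=F, B3=T, B3=F, B4=T (7 outcomes)
every size-1 subset falls short of the 7 outcomes (best: 5/7)
at size 2, {2, 6} reaches all 7 outcomes; every lexicographically earlier size-2 subset fails

Answer: 2, 6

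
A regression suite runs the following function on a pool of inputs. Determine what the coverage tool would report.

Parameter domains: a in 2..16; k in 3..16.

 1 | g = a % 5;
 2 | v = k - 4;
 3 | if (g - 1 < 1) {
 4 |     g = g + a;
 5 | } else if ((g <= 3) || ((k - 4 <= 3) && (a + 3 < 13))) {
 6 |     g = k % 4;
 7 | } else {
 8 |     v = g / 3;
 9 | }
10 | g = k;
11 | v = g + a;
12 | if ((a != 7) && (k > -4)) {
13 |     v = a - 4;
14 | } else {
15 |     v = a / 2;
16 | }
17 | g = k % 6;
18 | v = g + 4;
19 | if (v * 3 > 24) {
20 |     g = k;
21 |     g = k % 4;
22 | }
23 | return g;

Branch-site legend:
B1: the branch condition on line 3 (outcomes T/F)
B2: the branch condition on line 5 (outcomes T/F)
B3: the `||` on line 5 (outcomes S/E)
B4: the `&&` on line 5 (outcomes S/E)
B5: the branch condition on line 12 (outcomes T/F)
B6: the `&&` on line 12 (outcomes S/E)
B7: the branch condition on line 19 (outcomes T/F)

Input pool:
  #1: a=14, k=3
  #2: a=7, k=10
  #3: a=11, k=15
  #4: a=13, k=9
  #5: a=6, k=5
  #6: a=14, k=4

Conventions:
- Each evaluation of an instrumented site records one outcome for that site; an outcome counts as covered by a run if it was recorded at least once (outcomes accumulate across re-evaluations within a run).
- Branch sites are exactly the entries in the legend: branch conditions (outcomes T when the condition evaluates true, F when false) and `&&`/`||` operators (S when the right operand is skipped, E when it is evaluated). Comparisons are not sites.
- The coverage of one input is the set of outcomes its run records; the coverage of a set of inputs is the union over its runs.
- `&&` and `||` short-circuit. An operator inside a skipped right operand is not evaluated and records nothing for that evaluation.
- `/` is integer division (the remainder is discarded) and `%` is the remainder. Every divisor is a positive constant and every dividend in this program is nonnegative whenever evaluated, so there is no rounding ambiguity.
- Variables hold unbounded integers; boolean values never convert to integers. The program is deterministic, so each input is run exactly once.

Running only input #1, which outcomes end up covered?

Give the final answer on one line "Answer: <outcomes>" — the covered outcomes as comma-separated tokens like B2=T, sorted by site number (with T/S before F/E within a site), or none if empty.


Simulating input #1 (a=14, k=3) step by step:
  B1->F, B3->E, B4->E, B2->F, B6->E, B5->T, B7->F
distinct outcomes covered: B1=F, B2=F, B3=E, B4=E, B5=T, B6=E, B7=F
Answer: B1=F, B2=F, B3=E, B4=E, B5=T, B6=E, B7=F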